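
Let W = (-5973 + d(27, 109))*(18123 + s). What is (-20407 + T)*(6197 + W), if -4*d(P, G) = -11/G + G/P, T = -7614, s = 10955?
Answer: 14324747925764339/2943 ≈ 4.8674e+12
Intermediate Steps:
d(P, G) = 11/(4*G) - G/(4*P) (d(P, G) = -(-11/G + G/P)/4 = 11/(4*G) - G/(4*P))
W = -511232966930/2943 (W = (-5973 + ((11/4)/109 - ¼*109/27))*(18123 + 10955) = (-5973 + ((11/4)*(1/109) - ¼*109*1/27))*29078 = (-5973 + (11/436 - 109/108))*29078 = (-5973 - 2896/2943)*29078 = -17581435/2943*29078 = -511232966930/2943 ≈ -1.7371e+8)
(-20407 + T)*(6197 + W) = (-20407 - 7614)*(6197 - 511232966930/2943) = -28021*(-511214729159/2943) = 14324747925764339/2943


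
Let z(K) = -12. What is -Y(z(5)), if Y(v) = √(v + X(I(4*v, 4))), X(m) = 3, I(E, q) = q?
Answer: -3*I ≈ -3.0*I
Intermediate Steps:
Y(v) = √(3 + v) (Y(v) = √(v + 3) = √(3 + v))
-Y(z(5)) = -√(3 - 12) = -√(-9) = -3*I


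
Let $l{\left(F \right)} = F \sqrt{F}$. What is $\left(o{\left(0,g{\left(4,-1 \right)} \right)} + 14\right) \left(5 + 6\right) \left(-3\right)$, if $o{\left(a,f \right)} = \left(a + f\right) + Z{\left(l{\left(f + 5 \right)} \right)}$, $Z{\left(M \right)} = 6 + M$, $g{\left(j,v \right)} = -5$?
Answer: $-495$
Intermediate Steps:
$l{\left(F \right)} = F^{\frac{3}{2}}$
$o{\left(a,f \right)} = 6 + a + f + \left(5 + f\right)^{\frac{3}{2}}$ ($o{\left(a,f \right)} = \left(a + f\right) + \left(6 + \left(f + 5\right)^{\frac{3}{2}}\right) = \left(a + f\right) + \left(6 + \left(5 + f\right)^{\frac{3}{2}}\right) = 6 + a + f + \left(5 + f\right)^{\frac{3}{2}}$)
$\left(o{\left(0,g{\left(4,-1 \right)} \right)} + 14\right) \left(5 + 6\right) \left(-3\right) = \left(\left(6 + 0 - 5 + \left(5 - 5\right)^{\frac{3}{2}}\right) + 14\right) \left(5 + 6\right) \left(-3\right) = \left(\left(6 + 0 - 5 + 0^{\frac{3}{2}}\right) + 14\right) 11 \left(-3\right) = \left(\left(6 + 0 - 5 + 0\right) + 14\right) \left(-33\right) = \left(1 + 14\right) \left(-33\right) = 15 \left(-33\right) = -495$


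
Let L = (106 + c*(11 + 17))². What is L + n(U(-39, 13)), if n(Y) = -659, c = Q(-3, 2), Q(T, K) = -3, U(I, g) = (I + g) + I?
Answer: -175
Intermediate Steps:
U(I, g) = g + 2*I
c = -3
L = 484 (L = (106 - 3*(11 + 17))² = (106 - 3*28)² = (106 - 84)² = 22² = 484)
L + n(U(-39, 13)) = 484 - 659 = -175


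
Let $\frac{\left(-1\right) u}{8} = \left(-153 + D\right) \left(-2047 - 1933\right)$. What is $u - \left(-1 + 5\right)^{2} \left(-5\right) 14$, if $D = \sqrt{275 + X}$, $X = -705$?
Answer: $-4870400 + 31840 i \sqrt{430} \approx -4.8704 \cdot 10^{6} + 6.6025 \cdot 10^{5} i$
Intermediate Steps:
$D = i \sqrt{430}$ ($D = \sqrt{275 - 705} = \sqrt{-430} = i \sqrt{430} \approx 20.736 i$)
$u = -4871520 + 31840 i \sqrt{430}$ ($u = - 8 \left(-153 + i \sqrt{430}\right) \left(-2047 - 1933\right) = - 8 \left(-153 + i \sqrt{430}\right) \left(-3980\right) = - 8 \left(608940 - 3980 i \sqrt{430}\right) = -4871520 + 31840 i \sqrt{430} \approx -4.8715 \cdot 10^{6} + 6.6025 \cdot 10^{5} i$)
$u - \left(-1 + 5\right)^{2} \left(-5\right) 14 = \left(-4871520 + 31840 i \sqrt{430}\right) - \left(-1 + 5\right)^{2} \left(-5\right) 14 = \left(-4871520 + 31840 i \sqrt{430}\right) - 4^{2} \left(-5\right) 14 = \left(-4871520 + 31840 i \sqrt{430}\right) - 16 \left(-5\right) 14 = \left(-4871520 + 31840 i \sqrt{430}\right) - \left(-80\right) 14 = \left(-4871520 + 31840 i \sqrt{430}\right) - -1120 = \left(-4871520 + 31840 i \sqrt{430}\right) + 1120 = -4870400 + 31840 i \sqrt{430}$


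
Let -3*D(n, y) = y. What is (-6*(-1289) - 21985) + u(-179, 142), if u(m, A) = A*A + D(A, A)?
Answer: 17597/3 ≈ 5865.7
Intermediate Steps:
D(n, y) = -y/3
u(m, A) = A² - A/3 (u(m, A) = A*A - A/3 = A² - A/3)
(-6*(-1289) - 21985) + u(-179, 142) = (-6*(-1289) - 21985) + 142*(-⅓ + 142) = (7734 - 21985) + 142*(425/3) = -14251 + 60350/3 = 17597/3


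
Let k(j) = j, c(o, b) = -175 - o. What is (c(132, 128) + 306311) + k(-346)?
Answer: 305658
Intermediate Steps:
(c(132, 128) + 306311) + k(-346) = ((-175 - 1*132) + 306311) - 346 = ((-175 - 132) + 306311) - 346 = (-307 + 306311) - 346 = 306004 - 346 = 305658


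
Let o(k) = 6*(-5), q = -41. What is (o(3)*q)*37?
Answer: 45510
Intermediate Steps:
o(k) = -30
(o(3)*q)*37 = -30*(-41)*37 = 1230*37 = 45510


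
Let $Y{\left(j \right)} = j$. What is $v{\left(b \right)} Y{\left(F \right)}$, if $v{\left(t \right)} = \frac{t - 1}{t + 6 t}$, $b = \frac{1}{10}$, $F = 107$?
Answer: $- \frac{963}{7} \approx -137.57$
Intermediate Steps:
$b = \frac{1}{10} \approx 0.1$
$v{\left(t \right)} = \frac{-1 + t}{7 t}$
$v{\left(b \right)} Y{\left(F \right)} = \frac{\frac{1}{\frac{1}{10}} \left(-1 + \frac{1}{10}\right)}{7} \cdot 107 = \frac{1}{7} \cdot 10 \left(- \frac{9}{10}\right) 107 = \left(- \frac{9}{7}\right) 107 = - \frac{963}{7}$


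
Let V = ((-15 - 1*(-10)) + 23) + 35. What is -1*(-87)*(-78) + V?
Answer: -6733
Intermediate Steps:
V = 53 (V = ((-15 + 10) + 23) + 35 = (-5 + 23) + 35 = 18 + 35 = 53)
-1*(-87)*(-78) + V = -1*(-87)*(-78) + 53 = 87*(-78) + 53 = -6786 + 53 = -6733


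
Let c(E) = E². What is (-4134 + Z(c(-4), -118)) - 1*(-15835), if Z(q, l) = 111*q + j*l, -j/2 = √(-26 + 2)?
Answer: 13477 + 472*I*√6 ≈ 13477.0 + 1156.2*I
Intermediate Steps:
j = -4*I*√6 (j = -2*√(-26 + 2) = -4*I*√6 ≈ -9.798*I)
Z(q, l) = 111*q - 4*I*l*√6 (Z(q, l) = 111*q + (-4*I*√6)*l = 111*q - 4*I*l*√6)
(-4134 + Z(c(-4), -118)) - 1*(-15835) = (-4134 + (111*(-4)² - 4*I*(-118)*√6)) - 1*(-15835) = (-4134 + (111*16 + 472*I*√6)) + 15835 = (-4134 + (1776 + 472*I*√6)) + 15835 = (-2358 + 472*I*√6) + 15835 = 13477 + 472*I*√6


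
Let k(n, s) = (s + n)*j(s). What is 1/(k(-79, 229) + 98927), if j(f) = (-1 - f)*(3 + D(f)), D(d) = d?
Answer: -1/7905073 ≈ -1.2650e-7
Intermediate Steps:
j(f) = (-1 - f)*(3 + f)
k(n, s) = (n + s)*(-3 - s² - 4*s) (k(n, s) = (s + n)*(-3 - s² - 4*s) = (n + s)*(-3 - s² - 4*s))
1/(k(-79, 229) + 98927) = 1/(-(-79 + 229)*(3 + 229² + 4*229) + 98927) = 1/(-1*150*(3 + 52441 + 916) + 98927) = 1/(-1*150*53360 + 98927) = 1/(-8004000 + 98927) = 1/(-7905073) = -1/7905073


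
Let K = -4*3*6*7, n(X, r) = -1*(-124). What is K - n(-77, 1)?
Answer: -628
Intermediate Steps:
n(X, r) = 124
K = -504 (K = -72*7 = -4*126 = -504)
K - n(-77, 1) = -504 - 1*124 = -504 - 124 = -628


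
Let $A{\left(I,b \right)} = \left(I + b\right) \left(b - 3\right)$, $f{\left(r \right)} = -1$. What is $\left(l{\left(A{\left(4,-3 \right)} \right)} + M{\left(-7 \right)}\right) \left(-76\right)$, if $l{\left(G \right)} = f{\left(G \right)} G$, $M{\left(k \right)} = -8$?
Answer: $152$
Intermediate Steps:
$A{\left(I,b \right)} = \left(-3 + b\right) \left(I + b\right)$ ($A{\left(I,b \right)} = \left(I + b\right) \left(-3 + b\right) = \left(-3 + b\right) \left(I + b\right)$)
$l{\left(G \right)} = - G$
$\left(l{\left(A{\left(4,-3 \right)} \right)} + M{\left(-7 \right)}\right) \left(-76\right) = \left(- (\left(-3\right)^{2} - 12 - -9 + 4 \left(-3\right)) - 8\right) \left(-76\right) = \left(- (9 - 12 + 9 - 12) - 8\right) \left(-76\right) = \left(\left(-1\right) \left(-6\right) - 8\right) \left(-76\right) = \left(6 - 8\right) \left(-76\right) = \left(-2\right) \left(-76\right) = 152$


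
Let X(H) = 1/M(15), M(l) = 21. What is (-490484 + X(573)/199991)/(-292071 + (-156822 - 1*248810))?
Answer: 2059940098523/2930220734133 ≈ 0.70300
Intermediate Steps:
X(H) = 1/21
(-490484 + X(573)/199991)/(-292071 + (-156822 - 1*248810)) = (-490484 + (1/21)/199991)/(-292071 + (-156822 - 1*248810)) = (-490484 + (1/21)*(1/199991))/(-292071 + (-156822 - 248810)) = (-490484 + 1/4199811)/(-292071 - 405632) = -2059940098523/4199811/(-697703) = -2059940098523/4199811*(-1/697703) = 2059940098523/2930220734133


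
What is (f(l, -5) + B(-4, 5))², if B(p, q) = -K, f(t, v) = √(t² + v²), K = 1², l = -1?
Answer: (1 - √26)² ≈ 16.802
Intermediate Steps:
K = 1
B(p, q) = -1 (B(p, q) = -1*1 = -1)
(f(l, -5) + B(-4, 5))² = (√((-1)² + (-5)²) - 1)² = (√(1 + 25) - 1)² = (√26 - 1)² = (-1 + √26)²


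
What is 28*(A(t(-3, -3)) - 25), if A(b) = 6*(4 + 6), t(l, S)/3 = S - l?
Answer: 980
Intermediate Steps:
t(l, S) = -3*l + 3*S (t(l, S) = 3*(S - l) = -3*l + 3*S)
A(b) = 60 (A(b) = 6*10 = 60)
28*(A(t(-3, -3)) - 25) = 28*(60 - 25) = 28*35 = 980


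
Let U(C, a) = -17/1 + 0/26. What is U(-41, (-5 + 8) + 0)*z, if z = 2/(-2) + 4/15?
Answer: 187/15 ≈ 12.467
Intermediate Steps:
U(C, a) = -17 (U(C, a) = -17*1 + 0*(1/26) = -17 + 0 = -17)
z = -11/15 (z = 2*(-½) + 4*(1/15) = -1 + 4/15 = -11/15 ≈ -0.73333)
U(-41, (-5 + 8) + 0)*z = -17*(-11/15) = 187/15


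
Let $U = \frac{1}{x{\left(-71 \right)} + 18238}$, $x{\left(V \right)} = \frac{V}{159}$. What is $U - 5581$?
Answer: $- \frac{16183621792}{2899771} \approx -5581.0$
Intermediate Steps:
$x{\left(V \right)} = \frac{V}{159}$ ($x{\left(V \right)} = V \frac{1}{159} = \frac{V}{159}$)
$U = \frac{159}{2899771}$ ($U = \frac{1}{\frac{1}{159} \left(-71\right) + 18238} = \frac{1}{- \frac{71}{159} + 18238} = \frac{1}{\frac{2899771}{159}} = \frac{159}{2899771} \approx 5.4832 \cdot 10^{-5}$)
$U - 5581 = \frac{159}{2899771} - 5581 = - \frac{16183621792}{2899771}$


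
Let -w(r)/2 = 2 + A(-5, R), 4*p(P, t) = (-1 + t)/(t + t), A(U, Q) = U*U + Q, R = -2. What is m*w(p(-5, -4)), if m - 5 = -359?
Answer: 17700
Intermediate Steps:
m = -354 (m = 5 - 359 = -354)
A(U, Q) = Q + U² (A(U, Q) = U² + Q = Q + U²)
p(P, t) = (-1 + t)/(8*t) (p(P, t) = ((-1 + t)/(t + t))/4 = ((-1 + t)/((2*t)))/4 = ((-1 + t)*(1/(2*t)))/4 = ((-1 + t)/(2*t))/4 = (-1 + t)/(8*t))
w(r) = -50 (w(r) = -2*(2 + (-2 + (-5)²)) = -2*(2 + (-2 + 25)) = -2*(2 + 23) = -2*25 = -50)
m*w(p(-5, -4)) = -354*(-50) = 17700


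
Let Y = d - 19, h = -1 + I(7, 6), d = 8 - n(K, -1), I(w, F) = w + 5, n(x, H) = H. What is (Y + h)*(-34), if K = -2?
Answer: -34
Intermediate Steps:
I(w, F) = 5 + w
d = 9 (d = 8 - 1*(-1) = 8 + 1 = 9)
h = 11 (h = -1 + (5 + 7) = -1 + 12 = 11)
Y = -10 (Y = 9 - 19 = -10)
(Y + h)*(-34) = (-10 + 11)*(-34) = 1*(-34) = -34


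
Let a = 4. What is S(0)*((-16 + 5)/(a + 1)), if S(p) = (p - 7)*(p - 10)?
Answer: -154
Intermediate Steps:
S(p) = (-10 + p)*(-7 + p) (S(p) = (-7 + p)*(-10 + p) = (-10 + p)*(-7 + p))
S(0)*((-16 + 5)/(a + 1)) = (70 + 0² - 17*0)*((-16 + 5)/(4 + 1)) = (70 + 0 + 0)*(-11/5) = 70*(-11*⅕) = 70*(-11/5) = -154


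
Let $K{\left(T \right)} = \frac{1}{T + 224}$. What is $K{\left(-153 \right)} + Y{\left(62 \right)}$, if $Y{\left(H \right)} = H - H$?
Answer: $\frac{1}{71} \approx 0.014085$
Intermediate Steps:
$Y{\left(H \right)} = 0$
$K{\left(T \right)} = \frac{1}{224 + T}$
$K{\left(-153 \right)} + Y{\left(62 \right)} = \frac{1}{224 - 153} + 0 = \frac{1}{71} + 0 = \frac{1}{71}$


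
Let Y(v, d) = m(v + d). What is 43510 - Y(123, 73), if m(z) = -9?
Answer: 43519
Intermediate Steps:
Y(v, d) = -9
43510 - Y(123, 73) = 43510 - 1*(-9) = 43510 + 9 = 43519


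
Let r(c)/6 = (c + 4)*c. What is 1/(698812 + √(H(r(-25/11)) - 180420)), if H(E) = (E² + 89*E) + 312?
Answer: 5115653246/3574881205908941 - 121*I*√2659530378/7149762411817882 ≈ 1.431e-6 - 8.7276e-10*I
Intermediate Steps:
r(c) = 6*c*(4 + c) (r(c) = 6*((c + 4)*c) = 6*((4 + c)*c) = 6*(c*(4 + c)) = 6*c*(4 + c))
H(E) = 312 + E² + 89*E
1/(698812 + √(H(r(-25/11)) - 180420)) = 1/(698812 + √((312 + (6*(-25/11)*(4 - 25/11))² + 89*(6*(-25/11)*(4 - 25/11))) - 180420)) = 1/(698812 + √((312 + (6*(-25/11)*(19/11))² + 89*(6*(-25/11)*(19/11))) - 180420)) = 1/(698812 + √((312 + (-2850/121)² + 89*(-2850/121)) - 180420)) = 1/(698812 + √((312 + 8122500/14641 - 253650/121) - 180420)) = 1/(698812 + √(-18001158/14641 - 180420)) = 1/(698812 + √(-2659530378/14641)) = 1/(698812 + I*√2659530378/121)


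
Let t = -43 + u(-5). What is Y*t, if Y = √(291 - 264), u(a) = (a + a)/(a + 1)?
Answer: -243*√3/2 ≈ -210.44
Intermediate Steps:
u(a) = 2*a/(1 + a) (u(a) = (2*a)/(1 + a) = 2*a/(1 + a))
Y = 3*√3 (Y = √27 = 3*√3 ≈ 5.1962)
t = -81/2 (t = -43 + 2*(-5)/(1 - 5) = -43 + 2*(-5)/(-4) = -43 + 2*(-5)*(-¼) = -43 + 5/2 = -81/2 ≈ -40.500)
Y*t = (3*√3)*(-81/2) = -243*√3/2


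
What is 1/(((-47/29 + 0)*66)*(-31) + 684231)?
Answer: 29/19938861 ≈ 1.4544e-6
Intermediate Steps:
1/(((-47/29 + 0)*66)*(-31) + 684231) = 1/(-47/29*66*(-31) + 684231) = 1/(-3102/29*(-31) + 684231) = 1/(96162/29 + 684231) = 1/(19938861/29) = 29/19938861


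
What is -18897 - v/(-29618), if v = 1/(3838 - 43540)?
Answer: -22220865818893/1175893836 ≈ -18897.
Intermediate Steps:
v = -1/39702 (v = 1/(-39702) = -1/39702 ≈ -2.5188e-5)
-18897 - v/(-29618) = -18897 - (-1)/(39702*(-29618)) = -18897 - (-1)*(-1)/(39702*29618) = -18897 - 1*1/1175893836 = -18897 - 1/1175893836 = -22220865818893/1175893836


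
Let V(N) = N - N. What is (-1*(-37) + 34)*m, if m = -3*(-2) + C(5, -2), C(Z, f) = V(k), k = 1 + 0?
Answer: 426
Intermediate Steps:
k = 1
V(N) = 0
C(Z, f) = 0
m = 6 (m = -3*(-2) + 0 = 6 + 0 = 6)
(-1*(-37) + 34)*m = (-1*(-37) + 34)*6 = (37 + 34)*6 = 71*6 = 426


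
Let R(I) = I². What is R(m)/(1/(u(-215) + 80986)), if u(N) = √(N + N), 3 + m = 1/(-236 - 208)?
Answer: 71951566277/98568 + 1776889*I*√430/197136 ≈ 7.2997e+5 + 186.91*I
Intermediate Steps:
m = -1333/444 (m = -3 + 1/(-236 - 208) = -3 + 1/(-444) = -3 - 1/444 = -1333/444 ≈ -3.0023)
u(N) = √2*√N (u(N) = √(2*N) = √2*√N)
R(m)/(1/(u(-215) + 80986)) = (-1333/444)²/(1/(√2*√(-215) + 80986)) = 1776889/(197136*(1/(√2*(I*√215) + 80986))) = 1776889/(197136*(1/(I*√430 + 80986))) = 1776889/(197136*(1/(80986 + I*√430))) = 1776889*(80986 + I*√430)/197136 = 71951566277/98568 + 1776889*I*√430/197136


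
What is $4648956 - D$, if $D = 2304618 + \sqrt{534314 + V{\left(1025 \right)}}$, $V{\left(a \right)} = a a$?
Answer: $2344338 - \sqrt{1584939} \approx 2.3431 \cdot 10^{6}$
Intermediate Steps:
$V{\left(a \right)} = a^{2}$
$D = 2304618 + \sqrt{1584939}$ ($D = 2304618 + \sqrt{534314 + 1025^{2}} = 2304618 + \sqrt{534314 + 1050625} = 2304618 + \sqrt{1584939} \approx 2.3059 \cdot 10^{6}$)
$4648956 - D = 4648956 - \left(2304618 + \sqrt{1584939}\right) = 2344338 - \sqrt{1584939}$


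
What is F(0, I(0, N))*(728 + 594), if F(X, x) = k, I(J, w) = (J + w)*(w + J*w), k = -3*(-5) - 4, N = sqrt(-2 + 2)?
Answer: 14542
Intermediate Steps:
N = 0 (N = sqrt(0) = 0)
k = 11 (k = 15 - 4 = 11)
F(X, x) = 11
F(0, I(0, N))*(728 + 594) = 11*(728 + 594) = 11*1322 = 14542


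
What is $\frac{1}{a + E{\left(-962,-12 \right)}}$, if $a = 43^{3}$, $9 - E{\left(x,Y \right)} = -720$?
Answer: $\frac{1}{80236} \approx 1.2463 \cdot 10^{-5}$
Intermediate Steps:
$E{\left(x,Y \right)} = 729$ ($E{\left(x,Y \right)} = 9 - -720 = 9 + 720 = 729$)
$a = 79507$
$\frac{1}{a + E{\left(-962,-12 \right)}} = \frac{1}{79507 + 729} = \frac{1}{80236}$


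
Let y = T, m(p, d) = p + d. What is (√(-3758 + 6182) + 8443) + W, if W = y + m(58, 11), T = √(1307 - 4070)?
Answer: 8512 + 2*√606 + 3*I*√307 ≈ 8561.2 + 52.564*I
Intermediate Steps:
m(p, d) = d + p
T = 3*I*√307 (T = √(-2763) = 3*I*√307 ≈ 52.564*I)
y = 3*I*√307 ≈ 52.564*I
W = 69 + 3*I*√307 (W = 3*I*√307 + (11 + 58) = 3*I*√307 + 69 = 69 + 3*I*√307 ≈ 69.0 + 52.564*I)
(√(-3758 + 6182) + 8443) + W = (√(-3758 + 6182) + 8443) + (69 + 3*I*√307) = (√2424 + 8443) + (69 + 3*I*√307) = (2*√606 + 8443) + (69 + 3*I*√307) = (8443 + 2*√606) + (69 + 3*I*√307) = 8512 + 2*√606 + 3*I*√307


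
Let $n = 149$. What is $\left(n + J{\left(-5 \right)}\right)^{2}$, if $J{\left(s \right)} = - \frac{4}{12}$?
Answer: $\frac{198916}{9} \approx 22102.0$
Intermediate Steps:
$J{\left(s \right)} = - \frac{1}{3}$ ($J{\left(s \right)} = \left(-4\right) \frac{1}{12} = - \frac{1}{3}$)
$\left(n + J{\left(-5 \right)}\right)^{2} = \left(149 - \frac{1}{3}\right)^{2} = \left(\frac{446}{3}\right)^{2} = \frac{198916}{9}$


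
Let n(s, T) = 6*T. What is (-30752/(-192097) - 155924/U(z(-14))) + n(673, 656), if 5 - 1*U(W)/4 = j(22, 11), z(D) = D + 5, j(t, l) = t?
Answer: 1196602965/192097 ≈ 6229.2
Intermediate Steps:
z(D) = 5 + D
U(W) = -68 (U(W) = 20 - 4*22 = 20 - 88 = -68)
(-30752/(-192097) - 155924/U(z(-14))) + n(673, 656) = (-30752/(-192097) - 155924/(-68)) + 6*656 = (-30752*(-1/192097) - 155924*(-1/68)) + 3936 = (30752/192097 + 2293) + 3936 = 440509173/192097 + 3936 = 1196602965/192097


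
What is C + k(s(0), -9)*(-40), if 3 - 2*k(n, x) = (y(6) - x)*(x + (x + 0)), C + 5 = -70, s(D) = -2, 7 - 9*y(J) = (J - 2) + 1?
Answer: -3455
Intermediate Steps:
y(J) = 8/9 - J/9 (y(J) = 7/9 - ((J - 2) + 1)/9 = 7/9 - ((-2 + J) + 1)/9 = 7/9 - (-1 + J)/9 = 7/9 + (⅑ - J/9) = 8/9 - J/9)
C = -75 (C = -5 - 70 = -75)
k(n, x) = 3/2 - x*(2/9 - x) (k(n, x) = 3/2 - ((8/9 - ⅑*6) - x)*(x + (x + 0))/2 = 3/2 - ((8/9 - ⅔) - x)*(x + x)/2 = 3/2 - (2/9 - x)*2*x/2 = 3/2 - x*(2/9 - x))
C + k(s(0), -9)*(-40) = -75 + (3/2 + (-9)² - 2/9*(-9))*(-40) = -75 + (3/2 + 81 + 2)*(-40) = -75 + (169/2)*(-40) = -75 - 3380 = -3455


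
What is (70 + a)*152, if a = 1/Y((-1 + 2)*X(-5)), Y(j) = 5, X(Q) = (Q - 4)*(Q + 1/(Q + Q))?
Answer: 53352/5 ≈ 10670.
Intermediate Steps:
X(Q) = (-4 + Q)*(Q + 1/(2*Q))
a = 1/5 ≈ 0.20000
(70 + a)*152 = (70 + 1/5)*152 = (351/5)*152 = 53352/5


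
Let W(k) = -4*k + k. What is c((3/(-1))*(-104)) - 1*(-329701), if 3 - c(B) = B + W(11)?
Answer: 329425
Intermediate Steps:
W(k) = -3*k
c(B) = 36 - B (c(B) = 3 - (B - 3*11) = 3 - (B - 33) = 3 - (-33 + B) = 3 + (33 - B) = 36 - B)
c((3/(-1))*(-104)) - 1*(-329701) = (36 - 3/(-1)*(-104)) - 1*(-329701) = (36 - 3*(-1)*(-104)) + 329701 = (36 - (-3)*(-104)) + 329701 = (36 - 1*312) + 329701 = (36 - 312) + 329701 = -276 + 329701 = 329425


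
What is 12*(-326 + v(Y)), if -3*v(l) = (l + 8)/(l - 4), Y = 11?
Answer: -27460/7 ≈ -3922.9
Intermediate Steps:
v(l) = -(8 + l)/(3*(-4 + l)) (v(l) = -(l + 8)/(3*(l - 4)) = -(8 + l)/(3*(-4 + l)))
12*(-326 + v(Y)) = 12*(-326 + (-8 - 1*11)/(3*(-4 + 11))) = 12*(-326 + (⅓)*(-8 - 11)/7) = 12*(-326 + (⅓)*(⅐)*(-19)) = 12*(-326 - 19/21) = 12*(-6865/21) = -27460/7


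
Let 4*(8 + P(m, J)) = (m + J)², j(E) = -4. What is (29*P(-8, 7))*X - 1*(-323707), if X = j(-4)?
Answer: 324606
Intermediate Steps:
X = -4
P(m, J) = -8 + (J + m)²/4 (P(m, J) = -8 + (m + J)²/4 = -8 + (J + m)²/4)
(29*P(-8, 7))*X - 1*(-323707) = (29*(-8 + (7 - 8)²/4))*(-4) - 1*(-323707) = (29*(-8 + (¼)*(-1)²))*(-4) + 323707 = (29*(-8 + (¼)*1))*(-4) + 323707 = (29*(-8 + ¼))*(-4) + 323707 = (29*(-31/4))*(-4) + 323707 = -899/4*(-4) + 323707 = 899 + 323707 = 324606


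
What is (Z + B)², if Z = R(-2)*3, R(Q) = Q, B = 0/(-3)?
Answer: 36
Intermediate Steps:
B = 0 (B = 0*(-⅓) = 0)
Z = -6 (Z = -2*3 = -6)
(Z + B)² = (-6 + 0)² = (-6)² = 36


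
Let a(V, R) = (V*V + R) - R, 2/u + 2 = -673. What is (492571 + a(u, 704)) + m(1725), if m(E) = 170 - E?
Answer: 223719165004/455625 ≈ 4.9102e+5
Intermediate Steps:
u = -2/675 (u = 2/(-2 - 673) = 2/(-675) = 2*(-1/675) = -2/675 ≈ -0.0029630)
a(V, R) = V² (a(V, R) = (V² + R) - R = (R + V²) - R = V²)
(492571 + a(u, 704)) + m(1725) = (492571 + (-2/675)²) + (170 - 1*1725) = (492571 + 4/455625) + (170 - 1725) = 224427661879/455625 - 1555 = 223719165004/455625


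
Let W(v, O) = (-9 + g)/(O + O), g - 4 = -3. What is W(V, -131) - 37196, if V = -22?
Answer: -4872672/131 ≈ -37196.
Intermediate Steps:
g = 1 (g = 4 - 3 = 1)
W(v, O) = -4/O (W(v, O) = (-9 + 1)/(O + O) = -8*1/(2*O) = -4/O)
W(V, -131) - 37196 = -4/(-131) - 37196 = -4*(-1/131) - 37196 = 4/131 - 37196 = -4872672/131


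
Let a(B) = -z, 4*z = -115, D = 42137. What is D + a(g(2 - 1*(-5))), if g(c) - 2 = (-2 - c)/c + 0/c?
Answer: 168663/4 ≈ 42166.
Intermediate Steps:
z = -115/4 (z = (¼)*(-115) = -115/4 ≈ -28.750)
g(c) = 2 + (-2 - c)/c (g(c) = 2 + ((-2 - c)/c + 0/c) = 2 + ((-2 - c)/c + 0) = 2 + (-2 - c)/c)
a(B) = 115/4 (a(B) = -1*(-115/4) = 115/4)
D + a(g(2 - 1*(-5))) = 42137 + 115/4 = 168663/4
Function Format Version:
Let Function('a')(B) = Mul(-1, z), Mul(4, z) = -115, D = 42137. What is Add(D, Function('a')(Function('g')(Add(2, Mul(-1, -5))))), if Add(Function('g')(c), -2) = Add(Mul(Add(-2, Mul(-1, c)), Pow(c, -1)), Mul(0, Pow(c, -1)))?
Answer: Rational(168663, 4) ≈ 42166.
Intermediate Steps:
z = Rational(-115, 4) (z = Mul(Rational(1, 4), -115) = Rational(-115, 4) ≈ -28.750)
Function('g')(c) = Add(2, Mul(Pow(c, -1), Add(-2, Mul(-1, c)))) (Function('g')(c) = Add(2, Add(Mul(Add(-2, Mul(-1, c)), Pow(c, -1)), Mul(0, Pow(c, -1)))) = Add(2, Add(Mul(Pow(c, -1), Add(-2, Mul(-1, c))), 0)) = Add(2, Mul(Pow(c, -1), Add(-2, Mul(-1, c)))))
Function('a')(B) = Rational(115, 4) (Function('a')(B) = Mul(-1, Rational(-115, 4)) = Rational(115, 4))
Add(D, Function('a')(Function('g')(Add(2, Mul(-1, -5))))) = Add(42137, Rational(115, 4)) = Rational(168663, 4)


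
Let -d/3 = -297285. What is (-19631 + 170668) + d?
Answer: 1042892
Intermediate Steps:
d = 891855 (d = -3*(-297285) = 891855)
(-19631 + 170668) + d = (-19631 + 170668) + 891855 = 151037 + 891855 = 1042892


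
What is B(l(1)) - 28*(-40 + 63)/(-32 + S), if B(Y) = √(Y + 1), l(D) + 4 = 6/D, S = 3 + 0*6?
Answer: 644/29 + √3 ≈ 23.939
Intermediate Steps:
S = 3 (S = 3 + 0 = 3)
l(D) = -4 + 6/D
B(Y) = √(1 + Y)
B(l(1)) - 28*(-40 + 63)/(-32 + S) = √(1 + (-4 + 6/1)) - 28*(-40 + 63)/(-32 + 3) = √(1 + (-4 + 6*1)) - 644/(-29) = √(1 + (-4 + 6)) - 644*(-1)/29 = √(1 + 2) - 28*(-23/29) = √3 + 644/29 = 644/29 + √3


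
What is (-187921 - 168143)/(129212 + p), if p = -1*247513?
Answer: 356064/118301 ≈ 3.0098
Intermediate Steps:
p = -247513
(-187921 - 168143)/(129212 + p) = (-187921 - 168143)/(129212 - 247513) = -356064/(-118301) = -356064*(-1/118301) = 356064/118301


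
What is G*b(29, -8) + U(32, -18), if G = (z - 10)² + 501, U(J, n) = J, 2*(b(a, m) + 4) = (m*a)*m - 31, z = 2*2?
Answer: 975793/2 ≈ 4.8790e+5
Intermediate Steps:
z = 4
b(a, m) = -39/2 + a*m²/2 (b(a, m) = -4 + ((m*a)*m - 31)/2 = -4 + ((a*m)*m - 31)/2 = -4 + (a*m² - 31)/2 = -4 + (-31 + a*m²)/2 = -4 + (-31/2 + a*m²/2) = -39/2 + a*m²/2)
G = 537 (G = (4 - 10)² + 501 = (-6)² + 501 = 36 + 501 = 537)
G*b(29, -8) + U(32, -18) = 537*(-39/2 + (½)*29*(-8)²) + 32 = 537*(-39/2 + (½)*29*64) + 32 = 537*(-39/2 + 928) + 32 = 537*(1817/2) + 32 = 975729/2 + 32 = 975793/2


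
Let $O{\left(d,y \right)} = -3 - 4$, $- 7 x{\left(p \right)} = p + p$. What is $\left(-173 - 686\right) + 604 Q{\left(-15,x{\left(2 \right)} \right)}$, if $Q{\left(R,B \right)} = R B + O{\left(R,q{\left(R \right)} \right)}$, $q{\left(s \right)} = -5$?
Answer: $\frac{631}{7} \approx 90.143$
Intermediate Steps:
$x{\left(p \right)} = - \frac{2 p}{7}$ ($x{\left(p \right)} = - \frac{p + p}{7} = - \frac{2 p}{7}$)
$O{\left(d,y \right)} = -7$
$Q{\left(R,B \right)} = -7 + B R$ ($Q{\left(R,B \right)} = R B - 7 = B R - 7 = -7 + B R$)
$\left(-173 - 686\right) + 604 Q{\left(-15,x{\left(2 \right)} \right)} = \left(-173 - 686\right) + 604 \left(-7 + \left(- \frac{2}{7}\right) 2 \left(-15\right)\right) = -859 + 604 \left(-7 - - \frac{60}{7}\right) = -859 + 604 \left(-7 + \frac{60}{7}\right) = -859 + 604 \cdot \frac{11}{7} = -859 + \frac{6644}{7} = \frac{631}{7}$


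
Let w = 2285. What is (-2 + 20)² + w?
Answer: 2609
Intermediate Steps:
(-2 + 20)² + w = (-2 + 20)² + 2285 = 18² + 2285 = 324 + 2285 = 2609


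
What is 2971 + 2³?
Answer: 2979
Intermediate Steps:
2971 + 2³ = 2971 + 8 = 2979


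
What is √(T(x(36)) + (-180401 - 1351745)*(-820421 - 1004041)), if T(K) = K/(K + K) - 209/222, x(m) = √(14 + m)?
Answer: √34441410697318653/111 ≈ 1.6719e+6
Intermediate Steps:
T(K) = -49/111 (T(K) = K/((2*K)) - 209*1/222 = K*(1/(2*K)) - 209/222 = ½ - 209/222 = -49/111)
√(T(x(36)) + (-180401 - 1351745)*(-820421 - 1004041)) = √(-49/111 + (-180401 - 1351745)*(-820421 - 1004041)) = √(-49/111 - 1532146*(-1824462)) = √(-49/111 + 2795342155452) = √(310282979255123/111) = √34441410697318653/111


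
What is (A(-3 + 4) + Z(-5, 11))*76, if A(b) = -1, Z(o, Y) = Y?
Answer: 760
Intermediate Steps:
(A(-3 + 4) + Z(-5, 11))*76 = (-1 + 11)*76 = 10*76 = 760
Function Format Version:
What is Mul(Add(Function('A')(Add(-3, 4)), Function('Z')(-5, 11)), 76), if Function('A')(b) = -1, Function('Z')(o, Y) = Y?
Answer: 760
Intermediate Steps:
Mul(Add(Function('A')(Add(-3, 4)), Function('Z')(-5, 11)), 76) = Mul(Add(-1, 11), 76) = Mul(10, 76) = 760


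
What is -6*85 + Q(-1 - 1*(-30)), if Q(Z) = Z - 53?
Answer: -534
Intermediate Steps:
Q(Z) = -53 + Z
-6*85 + Q(-1 - 1*(-30)) = -6*85 + (-53 + (-1 - 1*(-30))) = -510 + (-53 + (-1 + 30)) = -510 + (-53 + 29) = -510 - 24 = -534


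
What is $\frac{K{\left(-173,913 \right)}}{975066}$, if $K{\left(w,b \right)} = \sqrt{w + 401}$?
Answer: $\frac{\sqrt{57}}{487533} \approx 1.5486 \cdot 10^{-5}$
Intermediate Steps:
$K{\left(w,b \right)} = \sqrt{401 + w}$
$\frac{K{\left(-173,913 \right)}}{975066} = \frac{\sqrt{401 - 173}}{975066} = \sqrt{228} \cdot \frac{1}{975066} = 2 \sqrt{57} \cdot \frac{1}{975066} = \frac{\sqrt{57}}{487533}$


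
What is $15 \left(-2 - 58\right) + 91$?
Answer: $-809$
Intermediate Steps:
$15 \left(-2 - 58\right) + 91 = 15 \left(-60\right) + 91 = -900 + 91 = -809$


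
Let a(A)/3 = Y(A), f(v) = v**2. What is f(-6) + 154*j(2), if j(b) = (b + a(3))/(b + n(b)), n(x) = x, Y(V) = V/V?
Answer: 457/2 ≈ 228.50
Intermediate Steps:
Y(V) = 1
a(A) = 3 (a(A) = 3*1 = 3)
j(b) = (3 + b)/(2*b) (j(b) = (b + 3)/(b + b) = (3 + b)/((2*b)) = (3 + b)*(1/(2*b)) = (3 + b)/(2*b))
f(-6) + 154*j(2) = (-6)**2 + 154*((1/2)*(3 + 2)/2) = 36 + 154*((1/2)*(1/2)*5) = 36 + 154*(5/4) = 36 + 385/2 = 457/2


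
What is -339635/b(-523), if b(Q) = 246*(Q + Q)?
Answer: 339635/257316 ≈ 1.3199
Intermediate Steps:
b(Q) = 492*Q (b(Q) = 246*(2*Q) = 492*Q)
-339635/b(-523) = -339635/(492*(-523)) = -339635/(-257316) = -339635*(-1/257316) = 339635/257316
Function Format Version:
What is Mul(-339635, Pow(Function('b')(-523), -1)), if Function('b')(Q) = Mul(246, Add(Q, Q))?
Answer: Rational(339635, 257316) ≈ 1.3199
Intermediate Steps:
Function('b')(Q) = Mul(492, Q) (Function('b')(Q) = Mul(246, Mul(2, Q)) = Mul(492, Q))
Mul(-339635, Pow(Function('b')(-523), -1)) = Mul(-339635, Pow(Mul(492, -523), -1)) = Mul(-339635, Pow(-257316, -1)) = Mul(-339635, Rational(-1, 257316)) = Rational(339635, 257316)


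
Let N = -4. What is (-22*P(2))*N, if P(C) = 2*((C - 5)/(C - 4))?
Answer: 264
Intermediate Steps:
P(C) = 2*(-5 + C)/(-4 + C) (P(C) = 2*((-5 + C)/(-4 + C)) = 2*(-5 + C)/(-4 + C))
(-22*P(2))*N = -44*(-5 + 2)/(-4 + 2)*(-4) = -44*(-3)/(-2)*(-4) = -44*(-1)*(-3)/2*(-4) = -22*3*(-4) = -66*(-4) = 264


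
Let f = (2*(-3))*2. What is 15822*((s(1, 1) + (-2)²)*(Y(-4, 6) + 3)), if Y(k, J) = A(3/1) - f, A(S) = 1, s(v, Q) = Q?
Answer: 1265760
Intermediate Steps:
f = -12 (f = -6*2 = -12)
Y(k, J) = 13 (Y(k, J) = 1 - 1*(-12) = 1 + 12 = 13)
15822*((s(1, 1) + (-2)²)*(Y(-4, 6) + 3)) = 15822*((1 + (-2)²)*(13 + 3)) = 15822*((1 + 4)*16) = 15822*(5*16) = 15822*80 = 1265760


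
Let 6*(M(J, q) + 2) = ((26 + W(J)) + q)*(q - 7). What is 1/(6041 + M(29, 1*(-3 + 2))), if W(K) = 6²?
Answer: 3/17873 ≈ 0.00016785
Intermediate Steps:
W(K) = 36
M(J, q) = -2 + (-7 + q)*(62 + q)/6 (M(J, q) = -2 + (((26 + 36) + q)*(q - 7))/6 = -2 + ((62 + q)*(-7 + q))/6 = -2 + ((-7 + q)*(62 + q))/6 = -2 + (-7 + q)*(62 + q)/6)
1/(6041 + M(29, 1*(-3 + 2))) = 1/(6041 + (-223/3 + (1*(-3 + 2))²/6 + 55*(1*(-3 + 2))/6)) = 1/(6041 + (-223/3 + (1*(-1))²/6 + 55*(1*(-1))/6)) = 1/(6041 + (-223/3 + (⅙)*(-1)² + (55/6)*(-1))) = 1/(6041 + (-223/3 + (⅙)*1 - 55/6)) = 1/(6041 + (-223/3 + ⅙ - 55/6)) = 1/(6041 - 250/3) = 1/(17873/3) = 3/17873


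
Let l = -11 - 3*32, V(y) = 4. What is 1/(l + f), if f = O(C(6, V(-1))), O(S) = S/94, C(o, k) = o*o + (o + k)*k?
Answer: -47/4991 ≈ -0.0094170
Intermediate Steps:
C(o, k) = o² + k*(k + o) (C(o, k) = o² + (k + o)*k = o² + k*(k + o))
O(S) = S/94 (O(S) = S*(1/94) = S/94)
f = 38/47 (f = (4² + 6² + 4*6)/94 = (16 + 36 + 24)/94 = (1/94)*76 = 38/47 ≈ 0.80851)
l = -107 (l = -11 - 96 = -107)
1/(l + f) = 1/(-107 + 38/47) = 1/(-4991/47) = -47/4991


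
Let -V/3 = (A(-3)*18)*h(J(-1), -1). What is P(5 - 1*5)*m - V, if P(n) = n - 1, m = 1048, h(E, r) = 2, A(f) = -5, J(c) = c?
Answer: -1588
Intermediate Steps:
P(n) = -1 + n
V = 540 (V = -3*(-5*18)*2 = -(-270)*2 = -3*(-180) = 540)
P(5 - 1*5)*m - V = (-1 + (5 - 1*5))*1048 - 1*540 = (-1 + (5 - 5))*1048 - 540 = (-1 + 0)*1048 - 540 = -1*1048 - 540 = -1048 - 540 = -1588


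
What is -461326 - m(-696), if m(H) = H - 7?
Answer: -460623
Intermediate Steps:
m(H) = -7 + H
-461326 - m(-696) = -461326 - (-7 - 696) = -461326 - 1*(-703) = -461326 + 703 = -460623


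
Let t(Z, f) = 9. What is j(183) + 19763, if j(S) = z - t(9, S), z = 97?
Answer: 19851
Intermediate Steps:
j(S) = 88 (j(S) = 97 - 1*9 = 97 - 9 = 88)
j(183) + 19763 = 88 + 19763 = 19851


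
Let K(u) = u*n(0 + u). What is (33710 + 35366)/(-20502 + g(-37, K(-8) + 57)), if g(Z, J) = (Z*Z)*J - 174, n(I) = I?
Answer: 69076/144973 ≈ 0.47647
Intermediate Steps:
K(u) = u² (K(u) = u*(0 + u) = u*u = u²)
g(Z, J) = -174 + J*Z² (g(Z, J) = Z²*J - 174 = J*Z² - 174 = -174 + J*Z²)
(33710 + 35366)/(-20502 + g(-37, K(-8) + 57)) = (33710 + 35366)/(-20502 + (-174 + ((-8)² + 57)*(-37)²)) = 69076/(-20502 + (-174 + (64 + 57)*1369)) = 69076/(-20502 + (-174 + 121*1369)) = 69076/(-20502 + (-174 + 165649)) = 69076/(-20502 + 165475) = 69076/144973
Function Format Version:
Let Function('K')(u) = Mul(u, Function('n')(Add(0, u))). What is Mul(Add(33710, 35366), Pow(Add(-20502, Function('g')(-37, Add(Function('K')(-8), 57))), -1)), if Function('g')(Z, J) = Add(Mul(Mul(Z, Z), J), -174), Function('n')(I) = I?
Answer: Rational(69076, 144973) ≈ 0.47647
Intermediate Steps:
Function('K')(u) = Pow(u, 2) (Function('K')(u) = Mul(u, Add(0, u)) = Mul(u, u) = Pow(u, 2))
Function('g')(Z, J) = Add(-174, Mul(J, Pow(Z, 2))) (Function('g')(Z, J) = Add(Mul(Pow(Z, 2), J), -174) = Add(Mul(J, Pow(Z, 2)), -174) = Add(-174, Mul(J, Pow(Z, 2))))
Mul(Add(33710, 35366), Pow(Add(-20502, Function('g')(-37, Add(Function('K')(-8), 57))), -1)) = Mul(Add(33710, 35366), Pow(Add(-20502, Add(-174, Mul(Add(Pow(-8, 2), 57), Pow(-37, 2)))), -1)) = Mul(69076, Pow(Add(-20502, Add(-174, Mul(Add(64, 57), 1369))), -1)) = Mul(69076, Pow(Add(-20502, Add(-174, Mul(121, 1369))), -1)) = Mul(69076, Pow(Add(-20502, Add(-174, 165649)), -1)) = Mul(69076, Pow(Add(-20502, 165475), -1)) = Mul(69076, Pow(144973, -1)) = Mul(69076, Rational(1, 144973)) = Rational(69076, 144973)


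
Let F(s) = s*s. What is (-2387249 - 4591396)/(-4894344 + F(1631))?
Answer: 6978645/2234183 ≈ 3.1236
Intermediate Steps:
F(s) = s²
(-2387249 - 4591396)/(-4894344 + F(1631)) = (-2387249 - 4591396)/(-4894344 + 1631²) = -6978645/(-4894344 + 2660161) = -6978645/(-2234183) = -6978645*(-1/2234183) = 6978645/2234183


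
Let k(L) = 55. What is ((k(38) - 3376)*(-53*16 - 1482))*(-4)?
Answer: -30951720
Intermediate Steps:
((k(38) - 3376)*(-53*16 - 1482))*(-4) = ((55 - 3376)*(-53*16 - 1482))*(-4) = -3321*(-848 - 1482)*(-4) = -3321*(-2330)*(-4) = 7737930*(-4) = -30951720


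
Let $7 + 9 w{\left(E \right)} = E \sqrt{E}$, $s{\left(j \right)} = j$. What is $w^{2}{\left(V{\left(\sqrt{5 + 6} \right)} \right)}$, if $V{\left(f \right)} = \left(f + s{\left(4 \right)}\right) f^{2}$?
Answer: $\frac{\left(7 - 11 \sqrt{11} \left(4 + \sqrt{11}\right)^{\frac{3}{2}}\right)^{2}}{81} \approx 6311.9$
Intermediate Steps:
$V{\left(f \right)} = f^{2} \left(4 + f\right)$ ($V{\left(f \right)} = \left(f + 4\right) f^{2} = \left(4 + f\right) f^{2} = f^{2} \left(4 + f\right)$)
$w{\left(E \right)} = - \frac{7}{9} + \frac{E^{\frac{3}{2}}}{9}$ ($w{\left(E \right)} = - \frac{7}{9} + \frac{E \sqrt{E}}{9} = - \frac{7}{9} + \frac{E^{\frac{3}{2}}}{9}$)
$w^{2}{\left(V{\left(\sqrt{5 + 6} \right)} \right)} = \left(- \frac{7}{9} + \frac{\left(\left(\sqrt{5 + 6}\right)^{2} \left(4 + \sqrt{5 + 6}\right)\right)^{\frac{3}{2}}}{9}\right)^{2} = \left(- \frac{7}{9} + \frac{\left(\left(\sqrt{11}\right)^{2} \left(4 + \sqrt{11}\right)\right)^{\frac{3}{2}}}{9}\right)^{2} = \left(- \frac{7}{9} + \frac{\left(11 \left(4 + \sqrt{11}\right)\right)^{\frac{3}{2}}}{9}\right)^{2} = \left(- \frac{7}{9} + \frac{\left(44 + 11 \sqrt{11}\right)^{\frac{3}{2}}}{9}\right)^{2}$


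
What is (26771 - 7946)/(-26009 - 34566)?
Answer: -753/2423 ≈ -0.31077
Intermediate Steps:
(26771 - 7946)/(-26009 - 34566) = 18825/(-60575) = 18825*(-1/60575) = -753/2423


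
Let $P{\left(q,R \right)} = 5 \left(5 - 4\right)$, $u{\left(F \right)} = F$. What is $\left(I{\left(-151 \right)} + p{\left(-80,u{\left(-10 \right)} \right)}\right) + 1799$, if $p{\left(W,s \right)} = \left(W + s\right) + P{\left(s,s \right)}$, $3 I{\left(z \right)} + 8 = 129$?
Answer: $\frac{5263}{3} \approx 1754.3$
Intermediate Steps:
$I{\left(z \right)} = \frac{121}{3}$ ($I{\left(z \right)} = - \frac{8}{3} + \frac{1}{3} \cdot 129 = - \frac{8}{3} + 43 = \frac{121}{3}$)
$P{\left(q,R \right)} = 5$ ($P{\left(q,R \right)} = 5 \cdot 1 = 5$)
$p{\left(W,s \right)} = 5 + W + s$ ($p{\left(W,s \right)} = \left(W + s\right) + 5 = 5 + W + s$)
$\left(I{\left(-151 \right)} + p{\left(-80,u{\left(-10 \right)} \right)}\right) + 1799 = \left(\frac{121}{3} - 85\right) + 1799 = - \frac{134}{3} + 1799 = \frac{5263}{3}$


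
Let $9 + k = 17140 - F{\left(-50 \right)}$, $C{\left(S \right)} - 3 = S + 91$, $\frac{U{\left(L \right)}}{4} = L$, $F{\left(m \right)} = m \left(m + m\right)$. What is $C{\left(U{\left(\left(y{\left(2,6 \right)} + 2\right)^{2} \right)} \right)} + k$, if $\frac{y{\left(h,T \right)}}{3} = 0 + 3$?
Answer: $12709$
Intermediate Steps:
$F{\left(m \right)} = 2 m^{2}$ ($F{\left(m \right)} = m 2 m = 2 m^{2}$)
$y{\left(h,T \right)} = 9$ ($y{\left(h,T \right)} = 3 \left(0 + 3\right) = 3 \cdot 3 = 9$)
$U{\left(L \right)} = 4 L$
$C{\left(S \right)} = 94 + S$ ($C{\left(S \right)} = 3 + \left(S + 91\right) = 3 + \left(91 + S\right) = 94 + S$)
$k = 12131$ ($k = -9 + \left(17140 - 2 \left(-50\right)^{2}\right) = -9 + \left(17140 - 2 \cdot 2500\right) = -9 + \left(17140 - 5000\right) = -9 + 12140 = 12131$)
$C{\left(U{\left(\left(y{\left(2,6 \right)} + 2\right)^{2} \right)} \right)} + k = \left(94 + 4 \left(9 + 2\right)^{2}\right) + 12131 = \left(94 + 4 \cdot 11^{2}\right) + 12131 = \left(94 + 4 \cdot 121\right) + 12131 = \left(94 + 484\right) + 12131 = 578 + 12131 = 12709$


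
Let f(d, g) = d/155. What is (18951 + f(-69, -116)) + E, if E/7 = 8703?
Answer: 12380091/155 ≈ 79872.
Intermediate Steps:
E = 60921 (E = 7*8703 = 60921)
f(d, g) = d/155 (f(d, g) = d*(1/155) = d/155)
(18951 + f(-69, -116)) + E = (18951 + (1/155)*(-69)) + 60921 = (18951 - 69/155) + 60921 = 2937336/155 + 60921 = 12380091/155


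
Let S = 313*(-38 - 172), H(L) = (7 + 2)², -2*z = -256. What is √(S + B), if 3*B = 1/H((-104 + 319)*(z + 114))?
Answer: I*√47917167/27 ≈ 256.38*I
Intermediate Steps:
z = 128 (z = -½*(-256) = 128)
H(L) = 81 (H(L) = 9² = 81)
B = 1/243 (B = (⅓)/81 = (⅓)*(1/81) = 1/243 ≈ 0.0041152)
S = -65730 (S = 313*(-210) = -65730)
√(S + B) = √(-65730 + 1/243) = √(-15972389/243) = I*√47917167/27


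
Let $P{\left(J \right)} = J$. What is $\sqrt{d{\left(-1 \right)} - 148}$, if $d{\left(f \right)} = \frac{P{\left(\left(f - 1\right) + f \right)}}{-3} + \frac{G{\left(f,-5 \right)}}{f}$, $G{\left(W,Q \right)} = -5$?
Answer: $i \sqrt{142} \approx 11.916 i$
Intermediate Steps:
$d{\left(f \right)} = \frac{1}{3} - \frac{5}{f} - \frac{2 f}{3}$ ($d{\left(f \right)} = \frac{\left(f - 1\right) + f}{-3} - \frac{5}{f} = \left(\left(-1 + f\right) + f\right) \left(- \frac{1}{3}\right) - \frac{5}{f} = \left(-1 + 2 f\right) \left(- \frac{1}{3}\right) - \frac{5}{f} = \left(\frac{1}{3} - \frac{2 f}{3}\right) - \frac{5}{f} = \frac{1}{3} - \frac{5}{f} - \frac{2 f}{3}$)
$\sqrt{d{\left(-1 \right)} - 148} = \sqrt{\frac{-15 - \left(1 - -2\right)}{3 \left(-1\right)} - 148} = \sqrt{\frac{1}{3} \left(-1\right) \left(-15 - \left(1 + 2\right)\right) - 148} = \sqrt{\frac{1}{3} \left(-1\right) \left(-15 - 3\right) - 148} = \sqrt{\frac{1}{3} \left(-1\right) \left(-18\right) - 148} = \sqrt{6 - 148} = \sqrt{-142} = i \sqrt{142}$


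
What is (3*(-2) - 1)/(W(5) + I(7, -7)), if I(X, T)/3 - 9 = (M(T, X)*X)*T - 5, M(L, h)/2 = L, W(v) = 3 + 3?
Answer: -7/2076 ≈ -0.0033719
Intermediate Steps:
W(v) = 6
M(L, h) = 2*L
I(X, T) = 12 + 6*X*T**2 (I(X, T) = 27 + 3*(((2*T)*X)*T - 5) = 27 + 3*((2*T*X)*T - 5) = 27 + 3*(2*X*T**2 - 5) = 27 + 3*(-5 + 2*X*T**2) = 27 + (-15 + 6*X*T**2) = 12 + 6*X*T**2)
(3*(-2) - 1)/(W(5) + I(7, -7)) = (3*(-2) - 1)/(6 + (12 + 6*7*(-7)**2)) = (-6 - 1)/(6 + (12 + 6*7*49)) = -7/(6 + (12 + 2058)) = -7/(6 + 2070) = -7/2076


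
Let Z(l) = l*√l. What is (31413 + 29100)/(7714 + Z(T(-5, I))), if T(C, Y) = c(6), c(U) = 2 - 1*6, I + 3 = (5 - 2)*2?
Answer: 233398641/29752930 + 121026*I/14876465 ≈ 7.8446 + 0.0081354*I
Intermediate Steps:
I = 3 (I = -3 + (5 - 2)*2 = -3 + 3*2 = -3 + 6 = 3)
c(U) = -4 (c(U) = 2 - 6 = -4)
T(C, Y) = -4
Z(l) = l^(3/2)
(31413 + 29100)/(7714 + Z(T(-5, I))) = (31413 + 29100)/(7714 + (-4)^(3/2)) = 60513/(7714 - 8*I) = 60513*((7714 + 8*I)/59505860) = 60513*(7714 + 8*I)/59505860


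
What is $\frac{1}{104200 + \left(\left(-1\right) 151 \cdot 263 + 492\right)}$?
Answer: $\frac{1}{64979} \approx 1.539 \cdot 10^{-5}$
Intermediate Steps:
$\frac{1}{104200 + \left(\left(-1\right) 151 \cdot 263 + 492\right)} = \frac{1}{104200 + \left(\left(-151\right) 263 + 492\right)} = \frac{1}{104200 + \left(-39713 + 492\right)} = \frac{1}{104200 - 39221} = \frac{1}{64979}$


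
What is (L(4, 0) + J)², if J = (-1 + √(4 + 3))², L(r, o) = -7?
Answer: 29 - 4*√7 ≈ 18.417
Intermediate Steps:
J = (-1 + √7)² ≈ 2.7085
(L(4, 0) + J)² = (-7 + (1 - √7)²)²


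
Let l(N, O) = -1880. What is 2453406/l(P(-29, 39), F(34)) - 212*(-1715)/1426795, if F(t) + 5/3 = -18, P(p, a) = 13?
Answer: -349982388337/268237460 ≈ -1304.7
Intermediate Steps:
F(t) = -59/3 (F(t) = -5/3 - 18 = -59/3)
2453406/l(P(-29, 39), F(34)) - 212*(-1715)/1426795 = 2453406/(-1880) - 212*(-1715)/1426795 = 2453406*(-1/1880) + 363580*(1/1426795) = -1226703/940 + 72716/285359 = -349982388337/268237460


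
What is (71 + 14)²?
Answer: 7225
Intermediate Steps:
(71 + 14)² = 85² = 7225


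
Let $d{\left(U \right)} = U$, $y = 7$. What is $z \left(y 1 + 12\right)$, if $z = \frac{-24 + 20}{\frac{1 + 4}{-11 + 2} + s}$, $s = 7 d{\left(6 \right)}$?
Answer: $- \frac{684}{373} \approx -1.8338$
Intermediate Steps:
$s = 42$ ($s = 7 \cdot 6 = 42$)
$z = - \frac{36}{373}$ ($z = \frac{-24 + 20}{\frac{1 + 4}{-11 + 2} + 42} = - \frac{4}{\frac{5}{-9} + 42} = - \frac{4}{5 \left(- \frac{1}{9}\right) + 42} = - \frac{4}{- \frac{5}{9} + 42} = - \frac{4}{\frac{373}{9}} = \left(-4\right) \frac{9}{373} = - \frac{36}{373} \approx -0.096515$)
$z \left(y 1 + 12\right) = - \frac{36 \left(7 \cdot 1 + 12\right)}{373} = - \frac{36 \left(7 + 12\right)}{373} = \left(- \frac{36}{373}\right) 19 = - \frac{684}{373}$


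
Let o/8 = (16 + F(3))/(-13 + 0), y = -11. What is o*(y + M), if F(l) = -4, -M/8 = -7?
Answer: -4320/13 ≈ -332.31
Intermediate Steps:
M = 56 (M = -8*(-7) = 56)
o = -96/13 (o = 8*((16 - 4)/(-13 + 0)) = 8*(12/(-13)) = 8*(12*(-1/13)) = 8*(-12/13) = -96/13 ≈ -7.3846)
o*(y + M) = -96*(-11 + 56)/13 = -96/13*45 = -4320/13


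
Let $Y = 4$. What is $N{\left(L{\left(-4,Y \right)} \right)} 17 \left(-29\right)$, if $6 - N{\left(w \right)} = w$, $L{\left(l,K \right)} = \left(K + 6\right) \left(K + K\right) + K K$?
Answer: $44370$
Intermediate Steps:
$L{\left(l,K \right)} = K^{2} + 2 K \left(6 + K\right)$ ($L{\left(l,K \right)} = \left(6 + K\right) 2 K + K^{2} = 2 K \left(6 + K\right) + K^{2} = K^{2} + 2 K \left(6 + K\right)$)
$N{\left(w \right)} = 6 - w$
$N{\left(L{\left(-4,Y \right)} \right)} 17 \left(-29\right) = \left(6 - 3 \cdot 4 \left(4 + 4\right)\right) 17 \left(-29\right) = \left(6 - 3 \cdot 4 \cdot 8\right) 17 \left(-29\right) = \left(6 - 96\right) 17 \left(-29\right) = \left(-90\right) 17 \left(-29\right) = \left(-1530\right) \left(-29\right) = 44370$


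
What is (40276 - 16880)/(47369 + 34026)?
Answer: 23396/81395 ≈ 0.28744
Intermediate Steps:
(40276 - 16880)/(47369 + 34026) = 23396/81395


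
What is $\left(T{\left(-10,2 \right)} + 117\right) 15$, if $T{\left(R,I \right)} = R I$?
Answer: $1455$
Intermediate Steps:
$T{\left(R,I \right)} = I R$
$\left(T{\left(-10,2 \right)} + 117\right) 15 = \left(2 \left(-10\right) + 117\right) 15 = \left(-20 + 117\right) 15 = 97 \cdot 15 = 1455$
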